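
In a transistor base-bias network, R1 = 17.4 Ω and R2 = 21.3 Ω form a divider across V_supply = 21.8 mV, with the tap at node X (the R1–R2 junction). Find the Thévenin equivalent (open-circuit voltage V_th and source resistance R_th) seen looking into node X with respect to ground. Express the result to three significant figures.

V_th ≈ 12.0 mV, R_th ≈ 9.58 Ω

V_th is the unloaded tap voltage: V_supply · R2/(R1+R2) = 21.8 × 0.5504 = 12.00 mV.
Looking into X with the source shorted: R_th = R1·R2/(R1+R2) = 17.40 × 21.3/38.70 = 9.577 Ω.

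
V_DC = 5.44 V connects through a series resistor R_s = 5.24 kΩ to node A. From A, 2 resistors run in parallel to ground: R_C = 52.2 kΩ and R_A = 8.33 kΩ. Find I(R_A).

Equivalent of the parallel group: R_p = 7.184 kΩ.
V_A = 5.44 × 7.184/12.42 = 3.146 V.
I(R_A) = V_A / R_A = 3.146/8.33 = 0.3776 mA.
(Equivalently: I_total = 0.4379 mA, then current-divider fraction G_k/ΣG = 0.8624.)

I ≈ 0.378 mA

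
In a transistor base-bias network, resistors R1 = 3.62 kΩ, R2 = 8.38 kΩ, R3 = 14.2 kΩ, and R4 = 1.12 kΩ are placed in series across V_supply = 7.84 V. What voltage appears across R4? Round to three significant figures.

ΣR = 3.62 + 8.38 + 14.2 + 1.12 = 27.32 kΩ.
V = V_supply · R/ΣR = 7.84 × 0.04100 = 0.3214 V.

V ≈ 0.321 V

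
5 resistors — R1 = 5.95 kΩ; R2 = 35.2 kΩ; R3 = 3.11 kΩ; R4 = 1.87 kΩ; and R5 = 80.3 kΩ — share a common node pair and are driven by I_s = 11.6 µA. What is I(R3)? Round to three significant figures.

I ≈ 3.50 µA

Conductances: ΣG = 1/5.95 + 1/35.2 + 1/3.11 + 1/1.87 + 1/80.3 = 1.065 (1/kΩ).
By the current-divider rule, I = I_s · G_k/ΣG = 11.6 × 0.3019 = 3.501 µA.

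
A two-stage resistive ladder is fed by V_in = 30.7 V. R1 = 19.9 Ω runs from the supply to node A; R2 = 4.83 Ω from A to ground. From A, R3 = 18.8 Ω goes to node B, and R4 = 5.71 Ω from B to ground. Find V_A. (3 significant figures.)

Looking into the second stage from A: R3 + R4 = 24.51 Ω appears in parallel with R2.
Effective lower resistance at A: R2 ‖ 24.51 = 4.035 Ω.
First divider: V_A = V_in · 4.035/(19.9 + 4.035) = 5.175 V.

V_A ≈ 5.18 V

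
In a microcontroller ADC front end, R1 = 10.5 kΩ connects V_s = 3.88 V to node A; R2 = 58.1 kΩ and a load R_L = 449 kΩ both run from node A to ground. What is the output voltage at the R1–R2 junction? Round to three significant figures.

V_out ≈ 3.22 V

R2 ‖ R_L = (58.1 × 449)/(58.1 + 449) = 51.44 kΩ.
Voltage divider with the loaded lower leg: V_out = 3.88 × 51.44/(10.5 + 51.44) = 3.88 × 0.8305 = 3.222 V.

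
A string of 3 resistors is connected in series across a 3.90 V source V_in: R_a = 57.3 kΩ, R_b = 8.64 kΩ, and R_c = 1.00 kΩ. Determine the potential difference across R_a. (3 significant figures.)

Total series resistance ΣR = 57.3 + 8.64 + 1.00 = 66.94 kΩ.
V = V_in · R/ΣR = 3.90 × 0.8560 = 3.338 V.

V ≈ 3.34 V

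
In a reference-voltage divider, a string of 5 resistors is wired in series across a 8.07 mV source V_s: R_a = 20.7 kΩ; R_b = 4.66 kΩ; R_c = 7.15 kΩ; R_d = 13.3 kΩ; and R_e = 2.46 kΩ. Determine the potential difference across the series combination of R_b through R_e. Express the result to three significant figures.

ΣR = 20.7 + 4.66 + 7.15 + 13.3 + 2.46 = 48.27 kΩ.
R_{R_b..R_e} = 4.66 + 7.15 + 13.3 + 2.46 = 27.57 kΩ.
By the voltage-divider rule, V = 8.07 × 27.57/48.27 = 4.609 mV.

V ≈ 4.61 mV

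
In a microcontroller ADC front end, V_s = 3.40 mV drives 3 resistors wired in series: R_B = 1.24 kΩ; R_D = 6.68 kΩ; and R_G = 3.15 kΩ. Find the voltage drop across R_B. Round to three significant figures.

V ≈ 0.381 mV

ΣR = 1.24 + 6.68 + 3.15 = 11.07 kΩ.
By the voltage-divider rule, V = 3.40 × 1.240/11.07 = 0.3808 mV.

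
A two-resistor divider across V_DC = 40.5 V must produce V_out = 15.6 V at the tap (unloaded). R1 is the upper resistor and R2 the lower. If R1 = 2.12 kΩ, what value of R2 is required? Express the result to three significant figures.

Required fraction k = V_out/V_DC = 0.3852.
Rearranging, R2 = R1·k/(1−k) = 2.12 × 0.6265 = 1.328 kΩ.

R2 ≈ 1.33 kΩ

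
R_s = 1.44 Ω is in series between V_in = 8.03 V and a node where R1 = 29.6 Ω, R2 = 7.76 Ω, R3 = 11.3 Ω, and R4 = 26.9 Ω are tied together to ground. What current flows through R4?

I ≈ 0.211 A

Equivalent of the parallel group: R_p = 3.468 Ω.
V_A = 8.03 × 3.468/4.908 = 5.674 V.
I(R4) = V_A / R4 = 5.674/26.9 = 0.2109 A.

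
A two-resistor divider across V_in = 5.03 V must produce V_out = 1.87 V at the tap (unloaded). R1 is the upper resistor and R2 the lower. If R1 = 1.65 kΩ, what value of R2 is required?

R2 ≈ 0.976 kΩ

The divider ratio is R2/(R1+R2) = 1.87/5.03 = 0.3718.
R2 = R1 · 0.3718/(1 − 0.3718) = 0.9764 kΩ.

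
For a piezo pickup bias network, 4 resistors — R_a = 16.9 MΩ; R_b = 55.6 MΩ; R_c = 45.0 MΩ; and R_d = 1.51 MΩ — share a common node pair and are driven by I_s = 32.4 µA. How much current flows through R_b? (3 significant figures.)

ΣG = 1/16.9 + 1/55.6 + 1/45.0 + 1/1.51 = 0.7616.
By the current-divider rule, I = I_s · G_k/ΣG = 32.4 × 0.02361 = 0.7651 µA.

I ≈ 0.765 µA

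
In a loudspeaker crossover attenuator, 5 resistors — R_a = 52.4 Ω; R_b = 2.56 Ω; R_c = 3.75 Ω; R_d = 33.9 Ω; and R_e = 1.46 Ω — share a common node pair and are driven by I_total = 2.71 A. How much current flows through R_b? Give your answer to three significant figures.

Conductances: ΣG = 1/52.4 + 1/2.56 + 1/3.75 + 1/33.9 + 1/1.46 = 1.391 (1/Ω).
Current divider: I(R_b) = I_total · G_k/ΣG = 2.71 × (0.3906/1.391) = 2.71 × 0.2809 = 0.7611 A.

I ≈ 0.761 A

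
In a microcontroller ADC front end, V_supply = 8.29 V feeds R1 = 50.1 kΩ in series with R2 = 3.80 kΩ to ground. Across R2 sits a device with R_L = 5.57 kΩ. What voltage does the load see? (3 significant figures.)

First combine the lower leg with the load: R2 ‖ R_L = 2.259 kΩ.
Voltage divider with the loaded lower leg: V_out = 8.29 × 2.259/(50.1 + 2.259) = 8.29 × 0.04314 = 0.3577 V.
(Unloaded it would be 0.584 V; the load pulls it down.)

V_out ≈ 0.358 V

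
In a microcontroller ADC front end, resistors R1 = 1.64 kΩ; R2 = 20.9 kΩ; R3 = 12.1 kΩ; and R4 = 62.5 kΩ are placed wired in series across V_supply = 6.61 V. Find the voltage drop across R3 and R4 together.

ΣR = 1.64 + 20.9 + 12.1 + 62.5 = 97.14 kΩ.
R_{R3..R4} = 12.1 + 62.5 = 74.60 kΩ.
By the voltage-divider rule, V = 6.61 × 74.60/97.14 = 5.076 V.

V ≈ 5.08 V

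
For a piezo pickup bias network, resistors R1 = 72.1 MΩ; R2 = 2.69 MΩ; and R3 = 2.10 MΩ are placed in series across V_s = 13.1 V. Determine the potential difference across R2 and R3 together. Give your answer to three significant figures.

Total series resistance ΣR = 72.1 + 2.69 + 2.10 = 76.89 MΩ.
R_{R2..R3} = 2.69 + 2.10 = 4.790 MΩ.
V = V_s · R/ΣR = 13.1 × 0.06230 = 0.8161 V.

V ≈ 0.816 V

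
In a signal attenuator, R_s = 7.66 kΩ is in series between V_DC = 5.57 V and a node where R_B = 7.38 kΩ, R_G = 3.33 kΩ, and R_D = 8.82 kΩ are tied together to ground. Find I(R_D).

Equivalent of the parallel group: R_p = 1.821 kΩ.
V_A = 5.57 × 1.821/9.481 = 1.070 V.
Branch current I = V_A/R_D = 1.070/8.82 = 0.1213 mA.

I ≈ 0.121 mA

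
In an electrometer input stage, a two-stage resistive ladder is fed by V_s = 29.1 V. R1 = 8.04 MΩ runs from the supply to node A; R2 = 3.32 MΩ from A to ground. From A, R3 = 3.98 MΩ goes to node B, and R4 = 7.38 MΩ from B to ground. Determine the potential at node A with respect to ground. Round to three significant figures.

V_A ≈ 7.05 V

Looking into the second stage from A: R3 + R4 = 11.36 MΩ appears in parallel with R2.
R2 ‖ (R3+R4) = 2.569 MΩ.
V_A = 29.1 × 2.569/(8.04 + 2.569) = 7.047 V.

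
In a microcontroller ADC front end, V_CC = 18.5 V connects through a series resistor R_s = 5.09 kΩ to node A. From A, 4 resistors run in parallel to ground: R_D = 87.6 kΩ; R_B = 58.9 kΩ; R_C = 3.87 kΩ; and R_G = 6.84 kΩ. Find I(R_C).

Equivalent of the parallel group: R_p = 2.310 kΩ.
Node voltage V_A = V_CC · R_p/(R_s + R_p) = 18.5 × 0.3121 = 5.774 V.
Branch current I = V_A/R_C = 5.774/3.87 = 1.492 mA.
(Check via current divider: I_total = 2.500 mA; share G_k/ΣG = 0.5968 → same result.)

I ≈ 1.49 mA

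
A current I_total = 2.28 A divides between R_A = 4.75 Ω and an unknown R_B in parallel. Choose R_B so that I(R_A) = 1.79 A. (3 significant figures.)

In a two-way split, I_A/I_total = R_B/(R_A + R_B).
1.79/2.28 = R_B/(R_A + R_B) → R_B = R_A · (0.7851)/(1 − 0.7851) = 4.75 × 3.653 = 17.35 Ω.

R_B ≈ 17.4 Ω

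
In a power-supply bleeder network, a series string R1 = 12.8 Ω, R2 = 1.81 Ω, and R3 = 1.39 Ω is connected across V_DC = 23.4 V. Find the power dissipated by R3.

Series current I = V_DC/ΣR = 23.4/16.00 = 1.462 A.
V(R3) = I·R = 2.033 V; P = V·I = 2.033 × 1.462 = 2.973 W.

P ≈ 2.97 W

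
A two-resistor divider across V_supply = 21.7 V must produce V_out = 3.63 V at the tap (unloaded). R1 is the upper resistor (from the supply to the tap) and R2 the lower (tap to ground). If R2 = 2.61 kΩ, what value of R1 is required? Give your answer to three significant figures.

Required fraction k = V_out/V_supply = 0.1673.
Rearranging, R1 = R2·(1−k)/k = 2.61 × 4.978 = 12.99 kΩ.

R1 ≈ 13.0 kΩ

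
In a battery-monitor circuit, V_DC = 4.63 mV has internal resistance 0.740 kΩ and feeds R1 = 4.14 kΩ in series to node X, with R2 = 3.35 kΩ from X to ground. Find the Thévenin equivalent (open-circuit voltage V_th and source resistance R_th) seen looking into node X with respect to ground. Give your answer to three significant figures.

R1' = 0.740 + 4.14 = 4.880 kΩ (source resistance + R1).
V_th is the unloaded tap voltage: V_DC · R2/(R1'+R2) = 4.63 × 0.4070 = 1.885 mV.
Looking into X with the source shorted: R_th = R1'·R2/(R1'+R2) = 4.880 × 3.35/8.230 = 1.986 kΩ.

V_th ≈ 1.88 mV, R_th ≈ 1.99 kΩ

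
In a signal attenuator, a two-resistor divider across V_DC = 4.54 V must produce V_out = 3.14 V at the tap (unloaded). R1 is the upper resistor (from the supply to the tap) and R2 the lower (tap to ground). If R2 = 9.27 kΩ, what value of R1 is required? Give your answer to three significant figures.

R1 ≈ 4.13 kΩ

V_out/V_DC = R2/(R1+R2) = 0.6916.
Rearranging, R1 = R2·(1−k)/k = 9.27 × 0.4459 = 4.133 kΩ.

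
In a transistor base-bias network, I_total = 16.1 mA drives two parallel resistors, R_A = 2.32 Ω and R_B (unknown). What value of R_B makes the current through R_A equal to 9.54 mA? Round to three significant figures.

Two-branch current divider: I_A = I_total · R_B/(R_A + R_B).
With f = 0.5925, R_B = R_A · f/(1−f) = 2.32 × 1.454 = 3.374 Ω.

R_B ≈ 3.37 Ω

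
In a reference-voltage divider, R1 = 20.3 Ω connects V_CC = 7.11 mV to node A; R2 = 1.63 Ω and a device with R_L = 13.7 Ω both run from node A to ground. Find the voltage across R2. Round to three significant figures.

R2 ‖ R_L = (1.63 × 13.7)/(1.63 + 13.7) = 1.457 Ω.
Voltage divider with the loaded lower leg: V_out = 7.11 × 1.457/(20.3 + 1.457) = 7.11 × 0.06695 = 0.4760 mV.
(Unloaded it would be 0.528 mV; the load pulls it down.)

V_out ≈ 0.476 mV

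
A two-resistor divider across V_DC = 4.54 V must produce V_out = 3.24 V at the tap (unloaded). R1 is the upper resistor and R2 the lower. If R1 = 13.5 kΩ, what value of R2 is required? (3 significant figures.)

R2 ≈ 33.6 kΩ

The divider ratio is R2/(R1+R2) = 3.24/4.54 = 0.7137.
Rearranging, R2 = R1·k/(1−k) = 13.5 × 2.492 = 33.65 kΩ.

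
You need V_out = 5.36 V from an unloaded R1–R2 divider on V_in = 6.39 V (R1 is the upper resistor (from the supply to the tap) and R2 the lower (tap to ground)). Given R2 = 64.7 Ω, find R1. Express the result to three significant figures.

The divider ratio is R2/(R1+R2) = 5.36/6.39 = 0.8388.
Rearranging, R1 = R2·(1−k)/k = 64.7 × 0.1922 = 12.43 Ω.

R1 ≈ 12.4 Ω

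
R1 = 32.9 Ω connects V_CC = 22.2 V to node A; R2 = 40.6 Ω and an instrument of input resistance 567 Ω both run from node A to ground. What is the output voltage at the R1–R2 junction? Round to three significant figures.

V_out ≈ 11.9 V

R2 ‖ R_L = (40.6 × 567)/(40.6 + 567) = 37.89 Ω.
Voltage divider with the loaded lower leg: V_out = 22.2 × 37.89/(32.9 + 37.89) = 22.2 × 0.5352 = 11.88 V.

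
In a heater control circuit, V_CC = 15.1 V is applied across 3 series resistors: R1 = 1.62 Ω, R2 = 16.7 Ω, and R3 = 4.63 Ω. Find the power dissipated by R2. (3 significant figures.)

The common current is I = 15.1/22.95 = 0.6580 A.
P = I²R = 0.4329 × 16.7 = 7.229 W.

P ≈ 7.23 W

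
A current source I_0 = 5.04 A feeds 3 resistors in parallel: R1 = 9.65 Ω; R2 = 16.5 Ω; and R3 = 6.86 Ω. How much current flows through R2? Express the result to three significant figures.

Conductances: ΣG = 1/9.65 + 1/16.5 + 1/6.86 = 0.3100 (1/Ω).
Current divider: I(R2) = I_0 · G_k/ΣG = 5.04 × (0.06061/0.3100) = 5.04 × 0.1955 = 0.9853 A.

I ≈ 0.985 A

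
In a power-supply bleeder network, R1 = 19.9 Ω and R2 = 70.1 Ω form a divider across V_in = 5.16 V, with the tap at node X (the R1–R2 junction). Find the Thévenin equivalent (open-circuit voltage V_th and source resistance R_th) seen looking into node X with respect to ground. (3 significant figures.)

Open-circuit (no load on X): V_th = V_in · R2/(R1 + R2) = 5.16 × 70.1/(19.90 + 70.1) = 4.019 V.
Zeroing V_in shorts the top of R1 to ground, so R_th = R1 ‖ R2 = 15.50 Ω.

V_th ≈ 4.02 V, R_th ≈ 15.5 Ω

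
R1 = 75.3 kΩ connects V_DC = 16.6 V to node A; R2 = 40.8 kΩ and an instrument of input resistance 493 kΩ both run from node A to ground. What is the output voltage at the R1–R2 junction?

First combine the lower leg with the load: R2 ‖ R_L = 37.68 kΩ.
Now apply the divider: V_out = 16.6 × 0.3335 = 5.536 V.

V_out ≈ 5.54 V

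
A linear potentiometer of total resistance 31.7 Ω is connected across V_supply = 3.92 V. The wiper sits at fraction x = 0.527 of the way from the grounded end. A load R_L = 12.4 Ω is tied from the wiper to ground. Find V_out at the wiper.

The pot divides into 14.99 Ω above the wiper and 16.71 Ω below.
(x·R_p) ‖ R_L = 7.117 Ω.
Loaded-divider output: V_out = 3.92 × 0.3219 = 1.262 V.
(Unloaded: V_out = x·V_supply = 2.07 V.)

V_out ≈ 1.26 V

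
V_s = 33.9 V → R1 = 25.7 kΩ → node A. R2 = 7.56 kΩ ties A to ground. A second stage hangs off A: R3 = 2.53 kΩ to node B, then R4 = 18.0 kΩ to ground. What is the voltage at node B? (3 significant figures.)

Node A sees R2 in parallel with the series input of stage 2, R3 + R4 = 20.53 kΩ.
R2 ‖ (R3+R4) = 5.525 kΩ.
So V_A = 33.9 × 0.1770 = 5.999 V.
Stage 2 is unloaded, so V_B = V_A · R4/(R3+R4) = 5.999 × 18.0/20.53 = 5.259 V.

V_B ≈ 5.26 V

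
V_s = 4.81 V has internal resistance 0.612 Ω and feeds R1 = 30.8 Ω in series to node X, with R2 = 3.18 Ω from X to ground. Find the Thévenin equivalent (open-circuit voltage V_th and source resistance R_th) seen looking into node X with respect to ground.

R1' = 0.612 + 30.8 = 31.41 Ω (source resistance + R1).
With X open, the divider is unloaded: V_th = 4.81 × 3.18/34.59 = 0.4422 V.
With V_s suppressed (replaced by a short), R_th = R1' ‖ R2 = (31.41 × 3.18)/(31.41 + 3.18) = 2.888 Ω.

V_th ≈ 0.442 V, R_th ≈ 2.89 Ω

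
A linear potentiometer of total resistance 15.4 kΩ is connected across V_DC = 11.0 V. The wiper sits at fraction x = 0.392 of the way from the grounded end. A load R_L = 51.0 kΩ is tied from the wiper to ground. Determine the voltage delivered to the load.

V_out ≈ 4.02 V

Split the track: R_lower = x·R_p = 6.037 kΩ, R_upper = (1−x)·R_p = 9.363 kΩ.
Lower segment in parallel with the load: 6.037 ‖ 51.0 = 5.398 kΩ.
Loaded-divider output: V_out = 11.0 × 0.3657 = 4.023 V.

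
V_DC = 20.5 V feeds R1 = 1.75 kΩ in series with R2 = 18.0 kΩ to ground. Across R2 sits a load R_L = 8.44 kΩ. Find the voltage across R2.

First combine the lower leg with the load: R2 ‖ R_L = 5.746 kΩ.
Now apply the divider: V_out = 20.5 × 0.7665 = 15.71 V.
(Unloaded it would be 18.7 V; the load pulls it down.)

V_out ≈ 15.7 V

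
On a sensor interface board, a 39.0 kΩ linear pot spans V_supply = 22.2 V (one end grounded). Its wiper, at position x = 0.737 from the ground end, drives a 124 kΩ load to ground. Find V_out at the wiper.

Split the track: R_lower = x·R_p = 28.74 kΩ, R_upper = (1−x)·R_p = 10.26 kΩ.
R_L loads the lower segment: effective lower R = 23.33 kΩ.
Loaded-divider output: V_out = 22.2 × 0.6947 = 15.42 V.

V_out ≈ 15.4 V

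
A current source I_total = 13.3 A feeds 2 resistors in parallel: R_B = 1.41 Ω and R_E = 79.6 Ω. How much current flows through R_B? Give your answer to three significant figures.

I ≈ 13.1 A

For two parallel branches, I_k = I_total · (other R)/(sum of R).
I(R_B) = 13.3 × 79.6/(1.41 + 79.6) = 13.3 × 0.9826 = 13.07 A.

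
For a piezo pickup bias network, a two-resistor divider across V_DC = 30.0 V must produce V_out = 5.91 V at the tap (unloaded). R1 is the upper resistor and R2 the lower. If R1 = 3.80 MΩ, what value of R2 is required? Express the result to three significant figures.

R2 ≈ 0.932 MΩ

V_out/V_DC = R2/(R1+R2) = 0.1970.
R2 = R1 · 0.1970/(1 − 0.1970) = 0.9323 MΩ.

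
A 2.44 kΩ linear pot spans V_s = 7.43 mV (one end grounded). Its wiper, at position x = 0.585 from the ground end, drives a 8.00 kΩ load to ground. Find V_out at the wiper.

Lower segment x·R_p = 1.427 kΩ; upper segment (1−x)·R_p = 1.013 kΩ.
Lower segment in parallel with the load: 1.427 ‖ 8.00 = 1.211 kΩ.
Then V_out = V_s · 1.211/(1.013 + 1.211) = 4.047 mV.

V_out ≈ 4.05 mV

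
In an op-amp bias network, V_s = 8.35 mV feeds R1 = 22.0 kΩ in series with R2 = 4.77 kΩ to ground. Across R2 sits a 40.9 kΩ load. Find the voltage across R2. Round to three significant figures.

R2 ‖ R_L = (4.77 × 40.9)/(4.77 + 40.9) = 4.272 kΩ.
Now apply the divider: V_out = 8.35 × 0.1626 = 1.358 mV.

V_out ≈ 1.36 mV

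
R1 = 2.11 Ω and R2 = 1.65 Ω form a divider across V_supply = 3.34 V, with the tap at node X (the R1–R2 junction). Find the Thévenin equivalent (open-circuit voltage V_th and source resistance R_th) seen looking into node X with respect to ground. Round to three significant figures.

V_th ≈ 1.47 V, R_th ≈ 0.926 Ω

V_th is the unloaded tap voltage: V_supply · R2/(R1+R2) = 3.34 × 0.4388 = 1.466 V.
Looking into X with the source shorted: R_th = R1·R2/(R1+R2) = 2.110 × 1.65/3.760 = 0.9259 Ω.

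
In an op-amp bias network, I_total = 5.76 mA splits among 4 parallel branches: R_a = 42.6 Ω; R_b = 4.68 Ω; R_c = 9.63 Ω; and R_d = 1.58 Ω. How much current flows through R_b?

I ≈ 1.26 mA

Conductances: ΣG = 1/42.6 + 1/4.68 + 1/9.63 + 1/1.58 = 0.9739 (1/Ω).
Current divider: I(R_b) = I_total · G_k/ΣG = 5.76 × (0.2137/0.9739) = 5.76 × 0.2194 = 1.264 mA.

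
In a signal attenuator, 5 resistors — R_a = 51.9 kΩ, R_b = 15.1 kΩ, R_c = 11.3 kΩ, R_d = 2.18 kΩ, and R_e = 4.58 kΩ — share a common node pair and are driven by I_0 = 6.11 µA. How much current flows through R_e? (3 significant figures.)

I ≈ 1.57 µA

Conductances: ΣG = 1/51.9 + 1/15.1 + 1/11.3 + 1/2.18 + 1/4.58 = 0.8510 (1/kΩ).
By the current-divider rule, I = I_0 · G_k/ΣG = 6.11 × 0.2566 = 1.568 µA.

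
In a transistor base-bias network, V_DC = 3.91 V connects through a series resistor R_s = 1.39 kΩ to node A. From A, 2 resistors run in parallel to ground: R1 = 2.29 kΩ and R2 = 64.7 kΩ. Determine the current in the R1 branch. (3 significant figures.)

I ≈ 1.05 mA

Parallel bank: R_p = 1/(1/2.29 + 1/64.7) = 2.212 kΩ.
V_A by voltage divider: V_A = 3.91 × 2.212/(1.39 + 2.212) = 2.401 V.
I(R1) = V_A / R1 = 2.401/2.29 = 1.048 mA.
(Check via current divider: I_total = 1.086 mA; share G_k/ΣG = 0.9658 → same result.)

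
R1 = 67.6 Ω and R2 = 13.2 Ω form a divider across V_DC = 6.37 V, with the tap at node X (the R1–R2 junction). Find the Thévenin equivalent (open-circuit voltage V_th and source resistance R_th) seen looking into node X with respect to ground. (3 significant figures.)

V_th is the unloaded tap voltage: V_DC · R2/(R1+R2) = 6.37 × 0.1634 = 1.041 V.
Zeroing V_DC shorts the top of R1 to ground, so R_th = R1 ‖ R2 = 11.04 Ω.

V_th ≈ 1.04 V, R_th ≈ 11.0 Ω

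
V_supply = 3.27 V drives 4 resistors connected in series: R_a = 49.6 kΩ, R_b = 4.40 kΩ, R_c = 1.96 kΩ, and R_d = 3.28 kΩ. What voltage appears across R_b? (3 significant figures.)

Total series resistance ΣR = 49.6 + 4.40 + 1.96 + 3.28 = 59.24 kΩ.
By the voltage-divider rule, V = 3.27 × 4.400/59.24 = 0.2429 V.

V ≈ 0.243 V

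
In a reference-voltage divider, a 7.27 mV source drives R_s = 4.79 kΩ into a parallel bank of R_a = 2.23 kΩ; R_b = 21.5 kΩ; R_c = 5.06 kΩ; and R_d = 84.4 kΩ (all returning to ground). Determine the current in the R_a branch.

Combine the parallel branches: R_p = (1/2.23 + 1/21.5 + 1/5.06 + 1/84.4)⁻¹ = 1.420 kΩ.
Node voltage V_A = V_in · R_p/(R_s + R_p) = 7.27 × 0.2286 = 1.662 mV.
Branch current I = V_A/R_a = 1.662/2.23 = 0.7453 µA.

I ≈ 0.745 µA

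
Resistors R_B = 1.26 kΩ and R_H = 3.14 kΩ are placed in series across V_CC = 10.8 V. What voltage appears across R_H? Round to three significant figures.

Total series resistance ΣR = 1.26 + 3.14 = 4.400 kΩ.
V = V_CC · R/ΣR = 10.8 × 0.7136 = 7.707 V.

V ≈ 7.71 V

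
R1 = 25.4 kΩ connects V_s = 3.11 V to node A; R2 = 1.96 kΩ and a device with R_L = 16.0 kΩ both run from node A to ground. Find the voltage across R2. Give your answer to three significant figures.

V_out ≈ 0.200 V

First combine the lower leg with the load: R2 ‖ R_L = 1.746 kΩ.
Then V_out = V_s · R2'/(R1 + R2') = 3.11 × 1.746/27.15 = 0.2000 V.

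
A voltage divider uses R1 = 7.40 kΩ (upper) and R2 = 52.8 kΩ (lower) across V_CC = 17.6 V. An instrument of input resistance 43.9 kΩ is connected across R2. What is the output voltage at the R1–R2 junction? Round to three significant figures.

R2 ‖ R_L = (52.8 × 43.9)/(52.8 + 43.9) = 23.97 kΩ.
Then V_out = V_CC · R2'/(R1 + R2') = 17.6 × 23.97/31.37 = 13.45 V.
(Unloaded it would be 15.4 V; the load pulls it down.)

V_out ≈ 13.4 V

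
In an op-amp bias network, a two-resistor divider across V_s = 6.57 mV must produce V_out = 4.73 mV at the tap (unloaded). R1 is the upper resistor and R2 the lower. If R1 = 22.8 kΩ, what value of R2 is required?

R2 ≈ 58.6 kΩ

V_out/V_s = R2/(R1+R2) = 0.7199.
R2 = R1 · 0.7199/(1 − 0.7199) = 58.61 kΩ.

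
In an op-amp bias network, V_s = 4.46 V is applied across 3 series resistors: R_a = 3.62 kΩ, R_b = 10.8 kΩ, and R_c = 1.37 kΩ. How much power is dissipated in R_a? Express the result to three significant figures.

ΣR = 15.79 kΩ → I = 4.46/15.79 = 0.2825 mA.
V(R_a) = I·R = 1.022 V; P = V·I = 1.022 × 0.2825 = 0.2888 mW.

P ≈ 0.289 mW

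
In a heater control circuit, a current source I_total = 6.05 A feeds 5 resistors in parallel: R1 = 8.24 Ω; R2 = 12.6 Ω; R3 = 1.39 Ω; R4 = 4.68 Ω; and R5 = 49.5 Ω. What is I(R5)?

I ≈ 0.106 A

Total conductance ΣG = 1/8.24 + 1/12.6 + 1/1.39 + 1/4.68 + 1/49.5 = 1.154 (units of 1/Ω).
By the current-divider rule, I = I_total · G_k/ΣG = 6.05 × 0.01751 = 0.1059 A.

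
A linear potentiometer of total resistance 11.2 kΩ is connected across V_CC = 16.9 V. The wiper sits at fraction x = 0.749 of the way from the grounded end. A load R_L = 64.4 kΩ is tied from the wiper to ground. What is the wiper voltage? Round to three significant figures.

The pot divides into 2.811 kΩ above the wiper and 8.389 kΩ below.
R_L loads the lower segment: effective lower R = 7.422 kΩ.
Then V_out = V_CC · 7.422/(2.811 + 7.422) = 12.26 V.

V_out ≈ 12.3 V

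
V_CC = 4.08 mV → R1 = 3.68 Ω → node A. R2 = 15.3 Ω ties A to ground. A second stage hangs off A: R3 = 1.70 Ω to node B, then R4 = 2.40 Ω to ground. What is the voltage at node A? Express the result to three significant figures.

V_A ≈ 1.91 mV

Node A sees R2 in parallel with the series input of stage 2, R3 + R4 = 4.100 Ω.
Effective lower resistance at A: R2 ‖ 4.100 = 3.234 Ω.
V_A = 4.08 × 3.234/(3.68 + 3.234) = 1.908 mV.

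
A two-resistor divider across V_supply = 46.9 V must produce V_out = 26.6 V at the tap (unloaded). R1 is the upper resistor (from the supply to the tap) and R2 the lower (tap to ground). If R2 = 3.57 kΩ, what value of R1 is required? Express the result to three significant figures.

R1 ≈ 2.72 kΩ

The divider ratio is R2/(R1+R2) = 26.6/46.9 = 0.5672.
R1 = R2·(1/k − 1) = 3.57 × 0.7632 = 2.724 kΩ.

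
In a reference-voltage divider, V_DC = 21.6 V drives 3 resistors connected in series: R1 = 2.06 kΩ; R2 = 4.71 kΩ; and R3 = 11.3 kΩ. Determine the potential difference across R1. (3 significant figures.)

ΣR = 2.06 + 4.71 + 11.3 = 18.07 kΩ.
Voltage divider: V = V_DC · (2.060 / 18.07) = 21.6 × 0.1140 = 2.462 V.

V ≈ 2.46 V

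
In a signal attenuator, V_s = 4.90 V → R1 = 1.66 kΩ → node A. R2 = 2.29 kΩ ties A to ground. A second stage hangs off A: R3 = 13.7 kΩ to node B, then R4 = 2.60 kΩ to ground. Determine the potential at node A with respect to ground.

Looking into the second stage from A: R3 + R4 = 16.30 kΩ appears in parallel with R2.
Effective lower resistance at A: R2 ‖ 16.30 = 2.008 kΩ.
V_A = 4.90 × 2.008/(1.66 + 2.008) = 2.682 V.

V_A ≈ 2.68 V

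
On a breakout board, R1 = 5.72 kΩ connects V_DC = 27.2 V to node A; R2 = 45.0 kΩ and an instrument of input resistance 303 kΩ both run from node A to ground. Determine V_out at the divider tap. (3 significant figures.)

V_out ≈ 23.7 V

First combine the lower leg with the load: R2 ‖ R_L = 39.18 kΩ.
Voltage divider with the loaded lower leg: V_out = 27.2 × 39.18/(5.72 + 39.18) = 27.2 × 0.8726 = 23.73 V.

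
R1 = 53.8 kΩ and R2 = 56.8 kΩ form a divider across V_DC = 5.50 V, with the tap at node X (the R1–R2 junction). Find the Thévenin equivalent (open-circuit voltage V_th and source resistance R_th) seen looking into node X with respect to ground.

V_th ≈ 2.82 V, R_th ≈ 27.6 kΩ

With X open, the divider is unloaded: V_th = 5.50 × 56.8/110.6 = 2.825 V.
With V_DC suppressed (replaced by a short), R_th = R1 ‖ R2 = (53.80 × 56.8)/(53.80 + 56.8) = 27.63 kΩ.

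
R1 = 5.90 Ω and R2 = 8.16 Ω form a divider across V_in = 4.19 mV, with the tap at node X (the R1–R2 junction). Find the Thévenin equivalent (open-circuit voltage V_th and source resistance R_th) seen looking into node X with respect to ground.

With X open, the divider is unloaded: V_th = 4.19 × 8.16/14.06 = 2.432 mV.
Zeroing V_in shorts the top of R1 to ground, so R_th = R1 ‖ R2 = 3.424 Ω.

V_th ≈ 2.43 mV, R_th ≈ 3.42 Ω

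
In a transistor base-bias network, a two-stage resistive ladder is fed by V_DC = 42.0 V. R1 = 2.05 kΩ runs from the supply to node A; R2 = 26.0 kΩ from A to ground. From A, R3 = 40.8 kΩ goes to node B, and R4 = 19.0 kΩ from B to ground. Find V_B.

Node A sees R2 in parallel with the series input of stage 2, R3 + R4 = 59.80 kΩ.
Effective lower resistance at A: R2 ‖ 59.80 = 18.12 kΩ.
V_A = 42.0 × 18.12/(2.05 + 18.12) = 37.73 V.
Then the unloaded second divider: V_B = V_A × R4/(R3+R4) = 37.73 × 0.3177 = 11.99 V.

V_B ≈ 12.0 V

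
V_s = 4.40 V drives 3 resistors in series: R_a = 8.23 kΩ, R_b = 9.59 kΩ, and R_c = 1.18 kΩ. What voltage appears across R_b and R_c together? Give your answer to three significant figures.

Total series resistance ΣR = 8.23 + 9.59 + 1.18 = 19.00 kΩ.
R_{R_b..R_c} = 9.59 + 1.18 = 10.77 kΩ.
By the voltage-divider rule, V = 4.40 × 10.77/19.00 = 2.494 V.

V ≈ 2.49 V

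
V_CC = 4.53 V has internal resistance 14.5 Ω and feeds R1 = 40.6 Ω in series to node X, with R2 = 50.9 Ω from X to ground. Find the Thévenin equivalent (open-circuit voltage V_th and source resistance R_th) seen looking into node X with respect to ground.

R1' = 14.5 + 40.6 = 55.10 Ω (source resistance + R1).
With X open, the divider is unloaded: V_th = 4.53 × 50.9/106.0 = 2.175 V.
With V_CC suppressed (replaced by a short), R_th = R1' ‖ R2 = (55.10 × 50.9)/(55.10 + 50.9) = 26.46 Ω.

V_th ≈ 2.18 V, R_th ≈ 26.5 Ω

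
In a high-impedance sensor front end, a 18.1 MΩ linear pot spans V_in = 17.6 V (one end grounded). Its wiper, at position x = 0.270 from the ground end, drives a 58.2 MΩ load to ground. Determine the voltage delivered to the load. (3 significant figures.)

V_out ≈ 4.48 V

The pot divides into 13.21 MΩ above the wiper and 4.887 MΩ below.
(x·R_p) ‖ R_L = 4.508 MΩ.
V_out = 17.6 × 4.508/(13.21 + 4.508) = 4.478 V.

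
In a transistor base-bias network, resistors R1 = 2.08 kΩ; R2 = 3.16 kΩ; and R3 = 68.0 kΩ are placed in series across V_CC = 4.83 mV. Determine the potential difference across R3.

V ≈ 4.48 mV

ΣR = 2.08 + 3.16 + 68.0 = 73.24 kΩ.
Voltage divider: V = V_CC · (68.00 / 73.24) = 4.83 × 0.9285 = 4.484 mV.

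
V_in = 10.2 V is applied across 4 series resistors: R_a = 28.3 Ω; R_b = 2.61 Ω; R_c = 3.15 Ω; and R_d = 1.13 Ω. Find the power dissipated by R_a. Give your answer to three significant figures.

P ≈ 2.38 W

The common current is I = 10.2/35.19 = 0.2899 A.
V(R_a) = I·R = 8.203 V; P = V·I = 8.203 × 0.2899 = 2.378 W.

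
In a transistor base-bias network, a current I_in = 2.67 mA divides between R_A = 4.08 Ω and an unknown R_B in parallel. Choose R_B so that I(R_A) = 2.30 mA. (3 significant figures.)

In a two-way split, I_A/I_in = R_B/(R_A + R_B).
With f = 0.8614, R_B = R_A · f/(1−f) = 4.08 × 6.216 = 25.36 Ω.

R_B ≈ 25.4 Ω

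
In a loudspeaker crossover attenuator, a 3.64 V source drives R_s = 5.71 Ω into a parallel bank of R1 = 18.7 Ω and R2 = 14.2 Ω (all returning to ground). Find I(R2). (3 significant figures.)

Combine the parallel branches: R_p = (1/18.7 + 1/14.2)⁻¹ = 8.071 Ω.
V_A by voltage divider: V_A = 3.64 × 8.071/(5.71 + 8.071) = 2.132 V.
Branch current I = V_A/R2 = 2.132/14.2 = 0.1501 A.
(Check via current divider: I_total = 0.2641 A; share G_k/ΣG = 0.5684 → same result.)

I ≈ 0.150 A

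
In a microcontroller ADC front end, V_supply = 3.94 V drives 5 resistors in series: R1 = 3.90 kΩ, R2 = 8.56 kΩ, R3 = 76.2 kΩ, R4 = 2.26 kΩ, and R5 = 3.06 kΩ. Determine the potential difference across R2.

Series total: ΣR = 3.90 + 8.56 + 76.2 + 2.26 + 3.06 = 93.98 kΩ.
Voltage divider: V = V_supply · (8.560 / 93.98) = 3.94 × 0.09108 = 0.3589 V.

V ≈ 0.359 V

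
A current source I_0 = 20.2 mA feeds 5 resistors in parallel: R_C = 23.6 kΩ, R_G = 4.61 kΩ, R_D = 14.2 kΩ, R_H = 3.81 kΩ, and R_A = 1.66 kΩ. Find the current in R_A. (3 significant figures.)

I ≈ 10.2 mA

Total conductance ΣG = 1/23.6 + 1/4.61 + 1/14.2 + 1/3.81 + 1/1.66 = 1.195 (units of 1/kΩ).
R_A takes the fraction G_k/ΣG = 0.6024/1.195 = 0.5043, so I = 20.2 × 0.5043 = 10.19 mA.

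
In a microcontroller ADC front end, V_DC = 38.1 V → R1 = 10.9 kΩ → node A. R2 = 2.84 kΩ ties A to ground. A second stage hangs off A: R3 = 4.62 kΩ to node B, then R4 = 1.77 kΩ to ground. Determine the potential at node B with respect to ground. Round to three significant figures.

V_B ≈ 1.61 V

Node A sees R2 in parallel with the series input of stage 2, R3 + R4 = 6.390 kΩ.
R2 ‖ (R3+R4) = 1.966 kΩ.
First divider: V_A = V_DC · 1.966/(10.9 + 1.966) = 5.822 V.
Stage 2 is unloaded, so V_B = V_A · R4/(R3+R4) = 5.822 × 1.77/6.390 = 1.613 V.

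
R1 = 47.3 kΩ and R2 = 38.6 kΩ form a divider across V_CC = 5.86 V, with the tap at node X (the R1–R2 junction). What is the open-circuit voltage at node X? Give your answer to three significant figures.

V_th ≈ 2.63 V

With X open, the divider is unloaded: V_th = 5.86 × 38.6/85.90 = 2.633 V.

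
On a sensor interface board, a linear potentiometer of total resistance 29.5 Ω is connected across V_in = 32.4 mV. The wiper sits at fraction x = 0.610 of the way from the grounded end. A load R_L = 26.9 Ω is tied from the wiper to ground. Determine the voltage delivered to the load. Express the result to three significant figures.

V_out ≈ 15.7 mV

The pot divides into 11.51 Ω above the wiper and 18.00 Ω below.
Lower segment in parallel with the load: 18.00 ‖ 26.9 = 10.78 Ω.
Loaded-divider output: V_out = 32.4 × 0.4838 = 15.67 mV.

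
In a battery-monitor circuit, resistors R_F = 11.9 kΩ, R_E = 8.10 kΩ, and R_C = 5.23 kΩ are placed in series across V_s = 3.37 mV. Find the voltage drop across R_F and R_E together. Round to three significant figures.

Total series resistance ΣR = 11.9 + 8.10 + 5.23 = 25.23 kΩ.
R_{R_F..R_E} = 11.9 + 8.10 = 20.00 kΩ.
Voltage divider: V = V_s · (20.00 / 25.23) = 3.37 × 0.7927 = 2.671 mV.

V ≈ 2.67 mV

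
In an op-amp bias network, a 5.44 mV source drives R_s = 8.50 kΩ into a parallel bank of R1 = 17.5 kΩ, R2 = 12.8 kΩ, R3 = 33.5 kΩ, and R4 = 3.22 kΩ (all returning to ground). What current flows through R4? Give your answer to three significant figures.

Combine the parallel branches: R_p = (1/17.5 + 1/12.8 + 1/33.5 + 1/3.22)⁻¹ = 2.102 kΩ.
Node voltage V_A = V_in · R_p/(R_s + R_p) = 5.44 × 0.1983 = 1.079 mV.
Branch current I = V_A/R4 = 1.079/3.22 = 0.3350 µA.

I ≈ 0.335 µA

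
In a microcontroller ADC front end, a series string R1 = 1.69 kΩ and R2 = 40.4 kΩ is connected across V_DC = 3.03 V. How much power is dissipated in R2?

Series current I = V_DC/ΣR = 3.03/42.09 = 0.07199 mA.
P(R2) = I²·R2 = (0.07199)² × 40.4 = 0.2094 mW.

P ≈ 0.209 mW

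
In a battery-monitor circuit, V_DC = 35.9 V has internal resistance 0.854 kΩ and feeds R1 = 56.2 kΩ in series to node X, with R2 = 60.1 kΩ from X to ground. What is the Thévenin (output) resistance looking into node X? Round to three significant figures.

R1' = 0.854 + 56.2 = 57.05 kΩ (source resistance + R1).
Zeroing V_DC shorts the top of R1' to ground, so R_th = R1' ‖ R2 = 29.27 kΩ.

R_th ≈ 29.3 kΩ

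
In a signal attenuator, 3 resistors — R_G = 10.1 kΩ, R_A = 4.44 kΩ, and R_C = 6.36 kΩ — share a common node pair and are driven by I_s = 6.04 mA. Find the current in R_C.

ΣG = 1/10.1 + 1/4.44 + 1/6.36 = 0.4815.
R_C takes the fraction G_k/ΣG = 0.1572/0.4815 = 0.3266, so I = 6.04 × 0.3266 = 1.972 mA.

I ≈ 1.97 mA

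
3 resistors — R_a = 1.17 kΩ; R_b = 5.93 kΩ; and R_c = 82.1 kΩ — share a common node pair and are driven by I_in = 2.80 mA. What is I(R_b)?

Conductances: ΣG = 1/1.17 + 1/5.93 + 1/82.1 = 1.036 (1/kΩ).
By the current-divider rule, I = I_in · G_k/ΣG = 2.80 × 0.1629 = 0.4560 mA.

I ≈ 0.456 mA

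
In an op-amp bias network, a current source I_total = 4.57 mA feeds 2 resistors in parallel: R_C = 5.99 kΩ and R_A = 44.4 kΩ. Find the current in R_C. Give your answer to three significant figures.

I ≈ 4.03 mA

With just two branches, the current splits inversely with resistance.
I(R_C) = 4.57 × 44.4/(5.99 + 44.4) = 4.57 × 0.8811 = 4.027 mA.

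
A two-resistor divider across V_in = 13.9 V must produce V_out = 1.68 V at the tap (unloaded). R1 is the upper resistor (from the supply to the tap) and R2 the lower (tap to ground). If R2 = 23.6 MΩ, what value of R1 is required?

R1 ≈ 172 MΩ

V_out/V_in = R2/(R1+R2) = 0.1209.
So R1 = R2 · (V_in/V_out − 1) = 23.6 × (13.9/1.68 − 1) = 23.6 × 7.274 = 171.7 MΩ.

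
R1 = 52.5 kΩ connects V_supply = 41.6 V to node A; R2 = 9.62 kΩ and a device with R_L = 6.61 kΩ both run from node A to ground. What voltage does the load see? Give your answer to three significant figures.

V_out ≈ 2.89 V

First combine the lower leg with the load: R2 ‖ R_L = 3.918 kΩ.
Now apply the divider: V_out = 41.6 × 0.06944 = 2.889 V.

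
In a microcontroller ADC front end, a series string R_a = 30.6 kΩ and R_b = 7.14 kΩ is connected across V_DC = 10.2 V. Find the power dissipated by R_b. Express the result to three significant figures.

ΣR = 37.74 kΩ → I = 10.2/37.74 = 0.2703 mA.
V(R_b) = I·R = 1.930 V; P = V·I = 1.930 × 0.2703 = 0.5215 mW.

P ≈ 0.522 mW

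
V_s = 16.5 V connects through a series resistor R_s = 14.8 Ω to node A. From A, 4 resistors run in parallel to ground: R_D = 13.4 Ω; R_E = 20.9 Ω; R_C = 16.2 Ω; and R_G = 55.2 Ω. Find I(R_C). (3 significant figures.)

I ≈ 0.255 A

Combine the parallel branches: R_p = (1/13.4 + 1/20.9 + 1/16.2 + 1/55.2)⁻¹ = 4.943 Ω.
V_A = 16.5 × 4.943/19.74 = 4.131 V.
Branch current I = V_A/R_C = 4.131/16.2 = 0.2550 A.
(Check via current divider: I_total = 0.8358 A; share G_k/ΣG = 0.3051 → same result.)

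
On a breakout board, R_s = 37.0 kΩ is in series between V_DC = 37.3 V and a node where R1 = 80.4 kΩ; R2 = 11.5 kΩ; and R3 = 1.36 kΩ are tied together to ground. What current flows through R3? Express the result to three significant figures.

I ≈ 0.860 mA

Equivalent of the parallel group: R_p = 1.198 kΩ.
V_A = 37.3 × 1.198/38.20 = 1.170 V.
Branch current I = V_A/R3 = 1.170/1.36 = 0.8602 mA.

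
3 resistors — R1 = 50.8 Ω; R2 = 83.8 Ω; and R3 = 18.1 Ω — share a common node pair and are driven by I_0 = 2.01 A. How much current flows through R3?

ΣG = 1/50.8 + 1/83.8 + 1/18.1 = 0.08687.
R3 takes the fraction G_k/ΣG = 0.05525/0.08687 = 0.6360, so I = 2.01 × 0.6360 = 1.278 A.

I ≈ 1.28 A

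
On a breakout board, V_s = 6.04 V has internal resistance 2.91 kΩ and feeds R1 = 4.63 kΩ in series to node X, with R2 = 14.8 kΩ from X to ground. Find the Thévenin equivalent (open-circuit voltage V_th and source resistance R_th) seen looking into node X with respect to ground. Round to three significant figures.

R1' = 2.91 + 4.63 = 7.540 kΩ (source resistance + R1).
V_th is the unloaded tap voltage: V_s · R2/(R1'+R2) = 6.04 × 0.6625 = 4.001 V.
With V_s suppressed (replaced by a short), R_th = R1' ‖ R2 = (7.540 × 14.8)/(7.540 + 14.8) = 4.995 kΩ.

V_th ≈ 4.00 V, R_th ≈ 5.00 kΩ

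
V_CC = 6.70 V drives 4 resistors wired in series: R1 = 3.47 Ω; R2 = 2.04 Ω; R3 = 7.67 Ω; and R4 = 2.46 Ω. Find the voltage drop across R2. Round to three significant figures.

V ≈ 0.874 V

ΣR = 3.47 + 2.04 + 7.67 + 2.46 = 15.64 Ω.
By the voltage-divider rule, V = 6.70 × 2.040/15.64 = 0.8739 V.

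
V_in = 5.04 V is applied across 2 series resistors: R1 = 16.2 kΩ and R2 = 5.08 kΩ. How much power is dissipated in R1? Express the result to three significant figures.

P ≈ 0.909 mW

ΣR = 21.28 kΩ → I = 5.04/21.28 = 0.2368 mA.
P(R1) = I²·R1 = (0.2368)² × 16.2 = 0.9087 mW.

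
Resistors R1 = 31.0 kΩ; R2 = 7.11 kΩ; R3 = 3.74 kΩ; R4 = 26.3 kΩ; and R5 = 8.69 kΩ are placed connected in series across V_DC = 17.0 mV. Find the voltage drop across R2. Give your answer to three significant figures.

Total series resistance ΣR = 31.0 + 7.11 + 3.74 + 26.3 + 8.69 = 76.84 kΩ.
Voltage divider: V = V_DC · (7.110 / 76.84) = 17.0 × 0.09253 = 1.573 mV.

V ≈ 1.57 mV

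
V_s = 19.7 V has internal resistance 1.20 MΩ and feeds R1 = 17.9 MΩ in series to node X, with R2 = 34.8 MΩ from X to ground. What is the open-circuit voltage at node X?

V_th ≈ 12.7 V

R1' = 1.20 + 17.9 = 19.10 MΩ (source resistance + R1).
Open-circuit (no load on X): V_th = V_s · R2/(R1' + R2) = 19.7 × 34.8/(19.10 + 34.8) = 12.72 V.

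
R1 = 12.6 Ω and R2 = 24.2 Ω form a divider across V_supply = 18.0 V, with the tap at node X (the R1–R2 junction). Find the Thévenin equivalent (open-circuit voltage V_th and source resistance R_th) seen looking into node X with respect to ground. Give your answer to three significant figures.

Open-circuit (no load on X): V_th = V_supply · R2/(R1 + R2) = 18.0 × 24.2/(12.60 + 24.2) = 11.84 V.
Looking into X with the source shorted: R_th = R1·R2/(R1+R2) = 12.60 × 24.2/36.80 = 8.286 Ω.

V_th ≈ 11.8 V, R_th ≈ 8.29 Ω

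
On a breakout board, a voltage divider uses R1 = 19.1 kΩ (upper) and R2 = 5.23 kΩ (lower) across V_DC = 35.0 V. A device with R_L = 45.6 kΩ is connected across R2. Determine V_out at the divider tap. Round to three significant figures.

V_out ≈ 6.90 V

R2 ‖ R_L = (5.23 × 45.6)/(5.23 + 45.6) = 4.692 kΩ.
Now apply the divider: V_out = 35.0 × 0.1972 = 6.902 V.
(Unloaded it would be 7.52 V; the load pulls it down.)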